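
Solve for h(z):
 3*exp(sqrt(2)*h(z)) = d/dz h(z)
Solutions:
 h(z) = sqrt(2)*(2*log(-1/(C1 + 3*z)) - log(2))/4


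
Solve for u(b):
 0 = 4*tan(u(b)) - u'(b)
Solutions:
 u(b) = pi - asin(C1*exp(4*b))
 u(b) = asin(C1*exp(4*b))


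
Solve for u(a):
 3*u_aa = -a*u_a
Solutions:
 u(a) = C1 + C2*erf(sqrt(6)*a/6)


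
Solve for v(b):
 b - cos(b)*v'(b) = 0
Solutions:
 v(b) = C1 + Integral(b/cos(b), b)


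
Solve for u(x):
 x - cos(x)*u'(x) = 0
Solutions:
 u(x) = C1 + Integral(x/cos(x), x)


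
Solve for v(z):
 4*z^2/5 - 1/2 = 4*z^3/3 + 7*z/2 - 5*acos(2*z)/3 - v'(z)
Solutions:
 v(z) = C1 + z^4/3 - 4*z^3/15 + 7*z^2/4 - 5*z*acos(2*z)/3 + z/2 + 5*sqrt(1 - 4*z^2)/6


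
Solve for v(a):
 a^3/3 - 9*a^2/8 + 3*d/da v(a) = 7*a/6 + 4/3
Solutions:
 v(a) = C1 - a^4/36 + a^3/8 + 7*a^2/36 + 4*a/9


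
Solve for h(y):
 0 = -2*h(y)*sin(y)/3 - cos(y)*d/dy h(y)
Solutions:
 h(y) = C1*cos(y)^(2/3)


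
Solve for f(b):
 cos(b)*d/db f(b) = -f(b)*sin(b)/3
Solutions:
 f(b) = C1*cos(b)^(1/3)


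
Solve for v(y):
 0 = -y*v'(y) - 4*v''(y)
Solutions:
 v(y) = C1 + C2*erf(sqrt(2)*y/4)


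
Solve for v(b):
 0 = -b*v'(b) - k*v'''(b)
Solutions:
 v(b) = C1 + Integral(C2*airyai(b*(-1/k)^(1/3)) + C3*airybi(b*(-1/k)^(1/3)), b)


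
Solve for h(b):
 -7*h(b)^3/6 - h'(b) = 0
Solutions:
 h(b) = -sqrt(3)*sqrt(-1/(C1 - 7*b))
 h(b) = sqrt(3)*sqrt(-1/(C1 - 7*b))


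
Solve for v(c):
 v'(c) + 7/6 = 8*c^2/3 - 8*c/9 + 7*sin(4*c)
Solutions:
 v(c) = C1 + 8*c^3/9 - 4*c^2/9 - 7*c/6 - 7*cos(4*c)/4


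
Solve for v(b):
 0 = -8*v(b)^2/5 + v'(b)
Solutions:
 v(b) = -5/(C1 + 8*b)


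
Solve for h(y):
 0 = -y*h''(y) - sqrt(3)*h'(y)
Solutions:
 h(y) = C1 + C2*y^(1 - sqrt(3))


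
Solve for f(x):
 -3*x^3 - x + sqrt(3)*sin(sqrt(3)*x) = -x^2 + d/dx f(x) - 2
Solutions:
 f(x) = C1 - 3*x^4/4 + x^3/3 - x^2/2 + 2*x - cos(sqrt(3)*x)


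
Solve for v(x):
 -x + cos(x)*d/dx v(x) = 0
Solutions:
 v(x) = C1 + Integral(x/cos(x), x)


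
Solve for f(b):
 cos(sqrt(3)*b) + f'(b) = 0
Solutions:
 f(b) = C1 - sqrt(3)*sin(sqrt(3)*b)/3


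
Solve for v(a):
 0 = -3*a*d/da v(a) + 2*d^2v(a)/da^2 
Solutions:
 v(a) = C1 + C2*erfi(sqrt(3)*a/2)


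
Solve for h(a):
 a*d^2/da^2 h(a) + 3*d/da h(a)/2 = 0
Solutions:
 h(a) = C1 + C2/sqrt(a)


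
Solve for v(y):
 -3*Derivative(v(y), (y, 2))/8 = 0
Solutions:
 v(y) = C1 + C2*y


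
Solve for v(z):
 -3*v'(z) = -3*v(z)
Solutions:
 v(z) = C1*exp(z)


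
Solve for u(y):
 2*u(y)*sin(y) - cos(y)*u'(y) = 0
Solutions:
 u(y) = C1/cos(y)^2


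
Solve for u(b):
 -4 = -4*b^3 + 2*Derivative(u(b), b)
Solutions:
 u(b) = C1 + b^4/2 - 2*b


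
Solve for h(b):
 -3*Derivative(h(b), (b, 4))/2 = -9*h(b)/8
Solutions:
 h(b) = C1*exp(-sqrt(2)*3^(1/4)*b/2) + C2*exp(sqrt(2)*3^(1/4)*b/2) + C3*sin(sqrt(2)*3^(1/4)*b/2) + C4*cos(sqrt(2)*3^(1/4)*b/2)


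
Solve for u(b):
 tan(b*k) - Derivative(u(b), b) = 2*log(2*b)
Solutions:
 u(b) = C1 - 2*b*log(b) - 2*b*log(2) + 2*b + Piecewise((-log(cos(b*k))/k, Ne(k, 0)), (0, True))


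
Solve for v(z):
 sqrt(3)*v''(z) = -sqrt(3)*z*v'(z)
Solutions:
 v(z) = C1 + C2*erf(sqrt(2)*z/2)


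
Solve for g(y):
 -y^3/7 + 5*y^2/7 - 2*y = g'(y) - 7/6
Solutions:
 g(y) = C1 - y^4/28 + 5*y^3/21 - y^2 + 7*y/6


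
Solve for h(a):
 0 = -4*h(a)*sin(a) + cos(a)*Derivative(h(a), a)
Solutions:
 h(a) = C1/cos(a)^4


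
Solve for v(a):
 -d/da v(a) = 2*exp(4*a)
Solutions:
 v(a) = C1 - exp(4*a)/2


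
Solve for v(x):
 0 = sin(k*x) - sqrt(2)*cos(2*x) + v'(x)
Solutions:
 v(x) = C1 + sqrt(2)*sin(2*x)/2 + cos(k*x)/k


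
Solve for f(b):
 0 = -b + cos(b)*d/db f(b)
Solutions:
 f(b) = C1 + Integral(b/cos(b), b)


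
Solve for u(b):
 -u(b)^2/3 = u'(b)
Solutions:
 u(b) = 3/(C1 + b)


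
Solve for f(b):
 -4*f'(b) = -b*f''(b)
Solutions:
 f(b) = C1 + C2*b^5


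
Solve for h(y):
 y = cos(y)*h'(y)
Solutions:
 h(y) = C1 + Integral(y/cos(y), y)


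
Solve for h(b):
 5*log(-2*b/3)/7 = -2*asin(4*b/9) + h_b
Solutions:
 h(b) = C1 + 5*b*log(-b)/7 + 2*b*asin(4*b/9) - 5*b*log(3)/7 - 5*b/7 + 5*b*log(2)/7 + sqrt(81 - 16*b^2)/2


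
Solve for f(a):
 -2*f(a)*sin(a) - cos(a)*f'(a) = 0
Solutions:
 f(a) = C1*cos(a)^2


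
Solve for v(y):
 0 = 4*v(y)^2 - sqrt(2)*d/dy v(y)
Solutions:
 v(y) = -1/(C1 + 2*sqrt(2)*y)


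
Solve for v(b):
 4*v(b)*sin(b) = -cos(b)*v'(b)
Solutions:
 v(b) = C1*cos(b)^4


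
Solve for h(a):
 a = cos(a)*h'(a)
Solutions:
 h(a) = C1 + Integral(a/cos(a), a)


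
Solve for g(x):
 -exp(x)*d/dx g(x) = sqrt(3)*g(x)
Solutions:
 g(x) = C1*exp(sqrt(3)*exp(-x))


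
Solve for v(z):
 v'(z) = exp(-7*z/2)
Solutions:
 v(z) = C1 - 2*exp(-7*z/2)/7


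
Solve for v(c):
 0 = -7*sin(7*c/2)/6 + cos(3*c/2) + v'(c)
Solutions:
 v(c) = C1 - 2*sin(3*c/2)/3 - cos(7*c/2)/3


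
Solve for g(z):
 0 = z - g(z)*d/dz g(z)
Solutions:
 g(z) = -sqrt(C1 + z^2)
 g(z) = sqrt(C1 + z^2)


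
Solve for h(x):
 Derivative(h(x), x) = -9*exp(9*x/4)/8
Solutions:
 h(x) = C1 - exp(9*x/4)/2


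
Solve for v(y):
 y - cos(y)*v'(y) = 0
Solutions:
 v(y) = C1 + Integral(y/cos(y), y)


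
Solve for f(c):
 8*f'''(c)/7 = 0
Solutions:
 f(c) = C1 + C2*c + C3*c^2


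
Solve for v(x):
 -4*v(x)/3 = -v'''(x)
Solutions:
 v(x) = C3*exp(6^(2/3)*x/3) + (C1*sin(2^(2/3)*3^(1/6)*x/2) + C2*cos(2^(2/3)*3^(1/6)*x/2))*exp(-6^(2/3)*x/6)


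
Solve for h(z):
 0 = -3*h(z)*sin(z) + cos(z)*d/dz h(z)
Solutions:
 h(z) = C1/cos(z)^3


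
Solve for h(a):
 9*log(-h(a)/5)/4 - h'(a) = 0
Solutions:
 -4*Integral(1/(log(-_y) - log(5)), (_y, h(a)))/9 = C1 - a


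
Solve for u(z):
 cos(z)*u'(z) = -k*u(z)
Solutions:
 u(z) = C1*exp(k*(log(sin(z) - 1) - log(sin(z) + 1))/2)


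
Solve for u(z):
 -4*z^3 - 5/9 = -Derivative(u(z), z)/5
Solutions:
 u(z) = C1 + 5*z^4 + 25*z/9


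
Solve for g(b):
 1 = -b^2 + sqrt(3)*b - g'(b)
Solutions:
 g(b) = C1 - b^3/3 + sqrt(3)*b^2/2 - b


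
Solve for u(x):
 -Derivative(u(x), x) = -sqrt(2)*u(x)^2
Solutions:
 u(x) = -1/(C1 + sqrt(2)*x)


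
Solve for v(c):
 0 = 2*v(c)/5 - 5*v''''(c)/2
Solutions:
 v(c) = C1*exp(-sqrt(10)*c/5) + C2*exp(sqrt(10)*c/5) + C3*sin(sqrt(10)*c/5) + C4*cos(sqrt(10)*c/5)


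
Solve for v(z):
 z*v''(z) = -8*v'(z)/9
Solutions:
 v(z) = C1 + C2*z^(1/9)


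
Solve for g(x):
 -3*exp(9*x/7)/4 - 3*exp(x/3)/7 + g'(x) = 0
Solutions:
 g(x) = C1 + 7*exp(9*x/7)/12 + 9*exp(x/3)/7


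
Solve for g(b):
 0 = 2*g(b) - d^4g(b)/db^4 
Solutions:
 g(b) = C1*exp(-2^(1/4)*b) + C2*exp(2^(1/4)*b) + C3*sin(2^(1/4)*b) + C4*cos(2^(1/4)*b)


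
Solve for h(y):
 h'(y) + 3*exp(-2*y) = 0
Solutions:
 h(y) = C1 + 3*exp(-2*y)/2


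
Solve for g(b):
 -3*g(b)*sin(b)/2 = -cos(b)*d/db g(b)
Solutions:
 g(b) = C1/cos(b)^(3/2)


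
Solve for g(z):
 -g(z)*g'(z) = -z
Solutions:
 g(z) = -sqrt(C1 + z^2)
 g(z) = sqrt(C1 + z^2)


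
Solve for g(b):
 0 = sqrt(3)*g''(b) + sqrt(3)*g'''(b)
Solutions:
 g(b) = C1 + C2*b + C3*exp(-b)


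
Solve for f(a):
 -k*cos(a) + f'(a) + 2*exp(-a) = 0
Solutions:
 f(a) = C1 + k*sin(a) + 2*exp(-a)


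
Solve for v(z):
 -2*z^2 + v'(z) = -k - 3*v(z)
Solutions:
 v(z) = C1*exp(-3*z) - k/3 + 2*z^2/3 - 4*z/9 + 4/27


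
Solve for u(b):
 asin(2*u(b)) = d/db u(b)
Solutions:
 Integral(1/asin(2*_y), (_y, u(b))) = C1 + b


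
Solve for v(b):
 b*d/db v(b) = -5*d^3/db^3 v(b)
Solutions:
 v(b) = C1 + Integral(C2*airyai(-5^(2/3)*b/5) + C3*airybi(-5^(2/3)*b/5), b)


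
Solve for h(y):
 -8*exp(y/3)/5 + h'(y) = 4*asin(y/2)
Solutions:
 h(y) = C1 + 4*y*asin(y/2) + 4*sqrt(4 - y^2) + 24*exp(y/3)/5


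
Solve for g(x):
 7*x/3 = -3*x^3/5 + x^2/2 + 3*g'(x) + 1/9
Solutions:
 g(x) = C1 + x^4/20 - x^3/18 + 7*x^2/18 - x/27


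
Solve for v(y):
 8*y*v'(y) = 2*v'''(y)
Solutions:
 v(y) = C1 + Integral(C2*airyai(2^(2/3)*y) + C3*airybi(2^(2/3)*y), y)


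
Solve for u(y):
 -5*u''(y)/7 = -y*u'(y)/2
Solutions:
 u(y) = C1 + C2*erfi(sqrt(35)*y/10)


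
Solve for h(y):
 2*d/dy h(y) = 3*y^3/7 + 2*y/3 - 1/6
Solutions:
 h(y) = C1 + 3*y^4/56 + y^2/6 - y/12


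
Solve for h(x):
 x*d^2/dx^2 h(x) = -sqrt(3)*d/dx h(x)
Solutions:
 h(x) = C1 + C2*x^(1 - sqrt(3))


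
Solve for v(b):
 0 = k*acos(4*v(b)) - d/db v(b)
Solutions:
 Integral(1/acos(4*_y), (_y, v(b))) = C1 + b*k


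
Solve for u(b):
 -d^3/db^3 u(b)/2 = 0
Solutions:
 u(b) = C1 + C2*b + C3*b^2


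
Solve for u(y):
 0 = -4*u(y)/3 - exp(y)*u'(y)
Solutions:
 u(y) = C1*exp(4*exp(-y)/3)


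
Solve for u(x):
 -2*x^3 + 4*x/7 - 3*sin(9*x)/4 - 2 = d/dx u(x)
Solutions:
 u(x) = C1 - x^4/2 + 2*x^2/7 - 2*x + cos(9*x)/12


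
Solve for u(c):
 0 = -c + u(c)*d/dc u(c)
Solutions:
 u(c) = -sqrt(C1 + c^2)
 u(c) = sqrt(C1 + c^2)


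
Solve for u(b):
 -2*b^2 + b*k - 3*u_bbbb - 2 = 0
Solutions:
 u(b) = C1 + C2*b + C3*b^2 + C4*b^3 - b^6/540 + b^5*k/360 - b^4/36


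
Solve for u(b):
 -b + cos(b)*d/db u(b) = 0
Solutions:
 u(b) = C1 + Integral(b/cos(b), b)


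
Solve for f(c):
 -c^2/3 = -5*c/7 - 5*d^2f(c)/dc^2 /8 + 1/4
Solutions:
 f(c) = C1 + C2*c + 2*c^4/45 - 4*c^3/21 + c^2/5


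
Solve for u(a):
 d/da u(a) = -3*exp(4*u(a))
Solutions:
 u(a) = log(-I*(1/(C1 + 12*a))^(1/4))
 u(a) = log(I*(1/(C1 + 12*a))^(1/4))
 u(a) = log(-(1/(C1 + 12*a))^(1/4))
 u(a) = log(1/(C1 + 12*a))/4


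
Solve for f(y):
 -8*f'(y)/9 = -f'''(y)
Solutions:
 f(y) = C1 + C2*exp(-2*sqrt(2)*y/3) + C3*exp(2*sqrt(2)*y/3)


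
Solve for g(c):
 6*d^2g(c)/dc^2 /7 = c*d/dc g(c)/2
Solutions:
 g(c) = C1 + C2*erfi(sqrt(42)*c/12)


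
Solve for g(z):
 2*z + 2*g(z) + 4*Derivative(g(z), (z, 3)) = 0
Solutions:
 g(z) = C3*exp(-2^(2/3)*z/2) - z + (C1*sin(2^(2/3)*sqrt(3)*z/4) + C2*cos(2^(2/3)*sqrt(3)*z/4))*exp(2^(2/3)*z/4)


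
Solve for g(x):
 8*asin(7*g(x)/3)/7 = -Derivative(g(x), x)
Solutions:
 Integral(1/asin(7*_y/3), (_y, g(x))) = C1 - 8*x/7


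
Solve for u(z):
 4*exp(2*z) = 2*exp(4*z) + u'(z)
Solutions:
 u(z) = C1 - exp(4*z)/2 + 2*exp(2*z)


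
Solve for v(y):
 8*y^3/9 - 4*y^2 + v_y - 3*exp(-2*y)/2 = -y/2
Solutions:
 v(y) = C1 - 2*y^4/9 + 4*y^3/3 - y^2/4 - 3*exp(-2*y)/4


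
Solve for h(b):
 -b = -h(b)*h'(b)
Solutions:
 h(b) = -sqrt(C1 + b^2)
 h(b) = sqrt(C1 + b^2)


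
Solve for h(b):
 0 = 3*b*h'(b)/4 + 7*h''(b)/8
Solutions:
 h(b) = C1 + C2*erf(sqrt(21)*b/7)


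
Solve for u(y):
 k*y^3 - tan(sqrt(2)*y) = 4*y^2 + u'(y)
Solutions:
 u(y) = C1 + k*y^4/4 - 4*y^3/3 + sqrt(2)*log(cos(sqrt(2)*y))/2


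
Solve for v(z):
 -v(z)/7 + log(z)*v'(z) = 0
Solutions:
 v(z) = C1*exp(li(z)/7)


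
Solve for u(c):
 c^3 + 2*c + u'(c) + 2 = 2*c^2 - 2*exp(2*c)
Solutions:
 u(c) = C1 - c^4/4 + 2*c^3/3 - c^2 - 2*c - exp(2*c)


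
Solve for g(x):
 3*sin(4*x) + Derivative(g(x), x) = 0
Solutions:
 g(x) = C1 + 3*cos(4*x)/4


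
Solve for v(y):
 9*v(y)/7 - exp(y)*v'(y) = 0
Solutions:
 v(y) = C1*exp(-9*exp(-y)/7)


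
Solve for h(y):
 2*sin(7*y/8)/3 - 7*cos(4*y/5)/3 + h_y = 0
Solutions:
 h(y) = C1 + 35*sin(4*y/5)/12 + 16*cos(7*y/8)/21


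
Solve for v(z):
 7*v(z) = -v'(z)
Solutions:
 v(z) = C1*exp(-7*z)


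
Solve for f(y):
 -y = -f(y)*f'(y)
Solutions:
 f(y) = -sqrt(C1 + y^2)
 f(y) = sqrt(C1 + y^2)


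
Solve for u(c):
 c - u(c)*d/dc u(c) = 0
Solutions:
 u(c) = -sqrt(C1 + c^2)
 u(c) = sqrt(C1 + c^2)


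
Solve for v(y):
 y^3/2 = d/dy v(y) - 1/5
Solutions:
 v(y) = C1 + y^4/8 + y/5


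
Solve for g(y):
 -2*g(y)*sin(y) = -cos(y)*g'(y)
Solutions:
 g(y) = C1/cos(y)^2


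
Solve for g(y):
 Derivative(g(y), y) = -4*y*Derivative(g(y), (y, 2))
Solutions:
 g(y) = C1 + C2*y^(3/4)


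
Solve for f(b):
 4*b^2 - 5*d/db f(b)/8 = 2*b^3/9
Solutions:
 f(b) = C1 - 4*b^4/45 + 32*b^3/15


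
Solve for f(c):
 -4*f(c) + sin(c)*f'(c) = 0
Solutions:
 f(c) = C1*(cos(c)^2 - 2*cos(c) + 1)/(cos(c)^2 + 2*cos(c) + 1)


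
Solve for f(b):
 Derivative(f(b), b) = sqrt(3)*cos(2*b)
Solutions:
 f(b) = C1 + sqrt(3)*sin(2*b)/2


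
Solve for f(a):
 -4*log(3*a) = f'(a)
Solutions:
 f(a) = C1 - 4*a*log(a) - a*log(81) + 4*a


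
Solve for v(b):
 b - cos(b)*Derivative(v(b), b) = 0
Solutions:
 v(b) = C1 + Integral(b/cos(b), b)


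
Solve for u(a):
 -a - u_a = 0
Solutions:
 u(a) = C1 - a^2/2


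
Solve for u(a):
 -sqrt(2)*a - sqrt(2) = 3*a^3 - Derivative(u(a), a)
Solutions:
 u(a) = C1 + 3*a^4/4 + sqrt(2)*a^2/2 + sqrt(2)*a


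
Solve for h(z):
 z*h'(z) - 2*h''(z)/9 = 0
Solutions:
 h(z) = C1 + C2*erfi(3*z/2)


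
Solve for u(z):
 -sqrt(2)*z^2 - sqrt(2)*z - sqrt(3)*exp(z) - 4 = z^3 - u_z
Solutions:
 u(z) = C1 + z^4/4 + sqrt(2)*z^3/3 + sqrt(2)*z^2/2 + 4*z + sqrt(3)*exp(z)


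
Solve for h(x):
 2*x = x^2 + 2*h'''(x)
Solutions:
 h(x) = C1 + C2*x + C3*x^2 - x^5/120 + x^4/24


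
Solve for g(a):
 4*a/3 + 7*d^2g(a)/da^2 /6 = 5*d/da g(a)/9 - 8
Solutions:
 g(a) = C1 + C2*exp(10*a/21) + 6*a^2/5 + 486*a/25


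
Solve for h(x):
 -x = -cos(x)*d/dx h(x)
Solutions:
 h(x) = C1 + Integral(x/cos(x), x)


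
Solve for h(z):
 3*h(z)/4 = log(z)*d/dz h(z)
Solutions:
 h(z) = C1*exp(3*li(z)/4)


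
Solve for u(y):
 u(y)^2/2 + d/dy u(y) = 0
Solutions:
 u(y) = 2/(C1 + y)


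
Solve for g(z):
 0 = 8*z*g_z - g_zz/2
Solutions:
 g(z) = C1 + C2*erfi(2*sqrt(2)*z)


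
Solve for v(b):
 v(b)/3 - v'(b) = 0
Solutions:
 v(b) = C1*exp(b/3)


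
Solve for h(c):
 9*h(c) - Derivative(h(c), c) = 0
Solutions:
 h(c) = C1*exp(9*c)


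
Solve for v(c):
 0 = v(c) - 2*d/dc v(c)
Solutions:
 v(c) = C1*exp(c/2)


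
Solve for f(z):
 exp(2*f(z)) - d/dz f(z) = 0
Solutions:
 f(z) = log(-sqrt(-1/(C1 + z))) - log(2)/2
 f(z) = log(-1/(C1 + z))/2 - log(2)/2


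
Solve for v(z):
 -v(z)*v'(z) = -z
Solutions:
 v(z) = -sqrt(C1 + z^2)
 v(z) = sqrt(C1 + z^2)


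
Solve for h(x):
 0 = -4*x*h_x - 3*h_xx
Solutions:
 h(x) = C1 + C2*erf(sqrt(6)*x/3)


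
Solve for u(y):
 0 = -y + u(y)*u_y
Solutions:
 u(y) = -sqrt(C1 + y^2)
 u(y) = sqrt(C1 + y^2)


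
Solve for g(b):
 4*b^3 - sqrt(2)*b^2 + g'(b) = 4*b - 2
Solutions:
 g(b) = C1 - b^4 + sqrt(2)*b^3/3 + 2*b^2 - 2*b


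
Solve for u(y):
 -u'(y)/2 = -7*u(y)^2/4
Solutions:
 u(y) = -2/(C1 + 7*y)


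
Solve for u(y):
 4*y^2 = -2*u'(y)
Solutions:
 u(y) = C1 - 2*y^3/3


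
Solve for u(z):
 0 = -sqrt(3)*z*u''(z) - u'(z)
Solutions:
 u(z) = C1 + C2*z^(1 - sqrt(3)/3)


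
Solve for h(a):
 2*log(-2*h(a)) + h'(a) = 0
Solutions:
 Integral(1/(log(-_y) + log(2)), (_y, h(a)))/2 = C1 - a


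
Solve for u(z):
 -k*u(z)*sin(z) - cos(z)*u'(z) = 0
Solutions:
 u(z) = C1*exp(k*log(cos(z)))


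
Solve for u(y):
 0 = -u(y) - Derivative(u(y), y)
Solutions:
 u(y) = C1*exp(-y)


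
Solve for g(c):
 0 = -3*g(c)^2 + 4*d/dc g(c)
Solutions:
 g(c) = -4/(C1 + 3*c)


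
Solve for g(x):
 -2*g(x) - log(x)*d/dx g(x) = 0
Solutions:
 g(x) = C1*exp(-2*li(x))


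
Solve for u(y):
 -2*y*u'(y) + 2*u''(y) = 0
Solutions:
 u(y) = C1 + C2*erfi(sqrt(2)*y/2)


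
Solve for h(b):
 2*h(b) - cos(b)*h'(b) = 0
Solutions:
 h(b) = C1*(sin(b) + 1)/(sin(b) - 1)


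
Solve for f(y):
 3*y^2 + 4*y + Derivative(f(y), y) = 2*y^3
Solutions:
 f(y) = C1 + y^4/2 - y^3 - 2*y^2


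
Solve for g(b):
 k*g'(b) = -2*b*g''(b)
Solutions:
 g(b) = C1 + b^(1 - re(k)/2)*(C2*sin(log(b)*Abs(im(k))/2) + C3*cos(log(b)*im(k)/2))


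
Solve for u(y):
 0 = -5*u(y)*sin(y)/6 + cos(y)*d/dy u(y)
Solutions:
 u(y) = C1/cos(y)^(5/6)


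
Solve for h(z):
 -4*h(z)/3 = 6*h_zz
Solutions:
 h(z) = C1*sin(sqrt(2)*z/3) + C2*cos(sqrt(2)*z/3)


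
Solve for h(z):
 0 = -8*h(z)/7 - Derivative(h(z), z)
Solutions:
 h(z) = C1*exp(-8*z/7)


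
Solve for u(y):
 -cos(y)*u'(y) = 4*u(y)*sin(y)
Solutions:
 u(y) = C1*cos(y)^4


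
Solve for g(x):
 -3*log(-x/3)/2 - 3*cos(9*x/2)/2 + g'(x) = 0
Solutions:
 g(x) = C1 + 3*x*log(-x)/2 - 3*x*log(3)/2 - 3*x/2 + sin(9*x/2)/3


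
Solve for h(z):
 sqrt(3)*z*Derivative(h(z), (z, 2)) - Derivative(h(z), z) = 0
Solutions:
 h(z) = C1 + C2*z^(sqrt(3)/3 + 1)


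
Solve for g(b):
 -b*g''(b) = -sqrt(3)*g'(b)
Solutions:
 g(b) = C1 + C2*b^(1 + sqrt(3))


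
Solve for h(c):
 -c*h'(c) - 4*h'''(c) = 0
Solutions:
 h(c) = C1 + Integral(C2*airyai(-2^(1/3)*c/2) + C3*airybi(-2^(1/3)*c/2), c)


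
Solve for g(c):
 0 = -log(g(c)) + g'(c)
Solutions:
 li(g(c)) = C1 + c


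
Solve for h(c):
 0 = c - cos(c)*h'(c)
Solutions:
 h(c) = C1 + Integral(c/cos(c), c)


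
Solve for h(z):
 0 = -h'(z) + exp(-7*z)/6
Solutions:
 h(z) = C1 - exp(-7*z)/42


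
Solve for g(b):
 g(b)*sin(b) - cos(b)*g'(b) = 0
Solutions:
 g(b) = C1/cos(b)


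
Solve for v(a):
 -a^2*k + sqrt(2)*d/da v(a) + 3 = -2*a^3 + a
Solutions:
 v(a) = C1 - sqrt(2)*a^4/4 + sqrt(2)*a^3*k/6 + sqrt(2)*a^2/4 - 3*sqrt(2)*a/2


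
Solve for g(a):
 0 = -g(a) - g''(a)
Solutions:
 g(a) = C1*sin(a) + C2*cos(a)


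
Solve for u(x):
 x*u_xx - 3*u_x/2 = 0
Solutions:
 u(x) = C1 + C2*x^(5/2)


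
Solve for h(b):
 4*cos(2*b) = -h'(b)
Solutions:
 h(b) = C1 - 2*sin(2*b)


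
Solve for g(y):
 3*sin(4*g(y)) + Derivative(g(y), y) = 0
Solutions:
 g(y) = -acos((-C1 - exp(24*y))/(C1 - exp(24*y)))/4 + pi/2
 g(y) = acos((-C1 - exp(24*y))/(C1 - exp(24*y)))/4


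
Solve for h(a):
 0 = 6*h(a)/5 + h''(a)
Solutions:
 h(a) = C1*sin(sqrt(30)*a/5) + C2*cos(sqrt(30)*a/5)


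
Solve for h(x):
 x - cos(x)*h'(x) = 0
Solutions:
 h(x) = C1 + Integral(x/cos(x), x)


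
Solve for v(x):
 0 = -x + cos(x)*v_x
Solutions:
 v(x) = C1 + Integral(x/cos(x), x)


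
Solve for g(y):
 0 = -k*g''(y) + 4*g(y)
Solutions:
 g(y) = C1*exp(-2*y*sqrt(1/k)) + C2*exp(2*y*sqrt(1/k))


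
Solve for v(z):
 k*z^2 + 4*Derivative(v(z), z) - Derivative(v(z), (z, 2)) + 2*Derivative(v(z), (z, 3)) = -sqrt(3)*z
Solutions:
 v(z) = C1 - k*z^3/12 - k*z^2/16 + 7*k*z/32 - sqrt(3)*z^2/8 - sqrt(3)*z/16 + (C2*sin(sqrt(31)*z/4) + C3*cos(sqrt(31)*z/4))*exp(z/4)


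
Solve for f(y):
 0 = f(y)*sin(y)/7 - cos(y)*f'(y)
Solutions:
 f(y) = C1/cos(y)^(1/7)


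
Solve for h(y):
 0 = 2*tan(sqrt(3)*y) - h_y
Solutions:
 h(y) = C1 - 2*sqrt(3)*log(cos(sqrt(3)*y))/3


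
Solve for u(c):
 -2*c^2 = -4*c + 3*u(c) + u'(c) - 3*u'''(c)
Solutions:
 u(c) = C1*exp(-2^(1/3)*c*(2/(5*sqrt(29) + 27)^(1/3) + 2^(1/3)*(5*sqrt(29) + 27)^(1/3))/12)*sin(2^(1/3)*sqrt(3)*c*(-2^(1/3)*(5*sqrt(29) + 27)^(1/3) + 2/(5*sqrt(29) + 27)^(1/3))/12) + C2*exp(-2^(1/3)*c*(2/(5*sqrt(29) + 27)^(1/3) + 2^(1/3)*(5*sqrt(29) + 27)^(1/3))/12)*cos(2^(1/3)*sqrt(3)*c*(-2^(1/3)*(5*sqrt(29) + 27)^(1/3) + 2/(5*sqrt(29) + 27)^(1/3))/12) + C3*exp(2^(1/3)*c*(2/(5*sqrt(29) + 27)^(1/3) + 2^(1/3)*(5*sqrt(29) + 27)^(1/3))/6) - 2*c^2/3 + 16*c/9 - 16/27


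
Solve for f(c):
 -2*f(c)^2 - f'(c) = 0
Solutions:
 f(c) = 1/(C1 + 2*c)


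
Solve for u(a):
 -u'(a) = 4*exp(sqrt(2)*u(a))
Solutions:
 u(a) = sqrt(2)*(2*log(1/(C1 + 4*a)) - log(2))/4


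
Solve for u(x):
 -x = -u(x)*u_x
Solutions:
 u(x) = -sqrt(C1 + x^2)
 u(x) = sqrt(C1 + x^2)


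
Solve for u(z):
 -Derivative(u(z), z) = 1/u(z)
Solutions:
 u(z) = -sqrt(C1 - 2*z)
 u(z) = sqrt(C1 - 2*z)


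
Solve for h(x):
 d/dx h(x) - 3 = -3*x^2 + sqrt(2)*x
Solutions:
 h(x) = C1 - x^3 + sqrt(2)*x^2/2 + 3*x


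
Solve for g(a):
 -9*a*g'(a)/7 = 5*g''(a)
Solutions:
 g(a) = C1 + C2*erf(3*sqrt(70)*a/70)


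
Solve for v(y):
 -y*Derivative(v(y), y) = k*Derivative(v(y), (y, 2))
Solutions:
 v(y) = C1 + C2*sqrt(k)*erf(sqrt(2)*y*sqrt(1/k)/2)


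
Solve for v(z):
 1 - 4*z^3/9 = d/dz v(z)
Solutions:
 v(z) = C1 - z^4/9 + z


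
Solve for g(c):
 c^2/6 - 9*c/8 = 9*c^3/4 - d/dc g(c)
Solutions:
 g(c) = C1 + 9*c^4/16 - c^3/18 + 9*c^2/16


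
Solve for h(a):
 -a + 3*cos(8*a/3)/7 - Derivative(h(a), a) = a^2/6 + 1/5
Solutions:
 h(a) = C1 - a^3/18 - a^2/2 - a/5 + 9*sin(8*a/3)/56


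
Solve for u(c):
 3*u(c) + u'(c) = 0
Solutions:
 u(c) = C1*exp(-3*c)


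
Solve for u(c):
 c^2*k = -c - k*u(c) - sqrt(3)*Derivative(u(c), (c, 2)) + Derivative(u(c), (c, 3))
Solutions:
 u(c) = C1*exp(c*(-3^(1/3)*(-9*k/2 + sqrt((9*k + 2*sqrt(3))^2 - 12)/2 - sqrt(3))^(1/3) + sqrt(3) - 3^(2/3)/(-9*k/2 + sqrt((9*k + 2*sqrt(3))^2 - 12)/2 - sqrt(3))^(1/3))/3) + C2*exp(c*(3^(1/3)*(-9*k/2 + sqrt((9*k + 2*sqrt(3))^2 - 12)/2 - sqrt(3))^(1/3)/6 - 3^(5/6)*I*(-9*k/2 + sqrt((9*k + 2*sqrt(3))^2 - 12)/2 - sqrt(3))^(1/3)/6 + sqrt(3)/3 - 2/((-3^(1/3) + 3^(5/6)*I)*(-9*k/2 + sqrt((9*k + 2*sqrt(3))^2 - 12)/2 - sqrt(3))^(1/3)))) + C3*exp(c*(3^(1/3)*(-9*k/2 + sqrt((9*k + 2*sqrt(3))^2 - 12)/2 - sqrt(3))^(1/3)/6 + 3^(5/6)*I*(-9*k/2 + sqrt((9*k + 2*sqrt(3))^2 - 12)/2 - sqrt(3))^(1/3)/6 + sqrt(3)/3 + 2/((3^(1/3) + 3^(5/6)*I)*(-9*k/2 + sqrt((9*k + 2*sqrt(3))^2 - 12)/2 - sqrt(3))^(1/3)))) - c^2 - c/k + 2*sqrt(3)/k


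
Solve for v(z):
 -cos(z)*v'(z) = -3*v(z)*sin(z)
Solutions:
 v(z) = C1/cos(z)^3


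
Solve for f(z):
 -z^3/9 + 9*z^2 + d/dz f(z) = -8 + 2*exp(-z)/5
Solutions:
 f(z) = C1 + z^4/36 - 3*z^3 - 8*z - 2*exp(-z)/5


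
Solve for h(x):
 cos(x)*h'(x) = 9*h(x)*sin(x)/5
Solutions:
 h(x) = C1/cos(x)^(9/5)


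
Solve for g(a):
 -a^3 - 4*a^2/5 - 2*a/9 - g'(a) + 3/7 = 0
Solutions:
 g(a) = C1 - a^4/4 - 4*a^3/15 - a^2/9 + 3*a/7


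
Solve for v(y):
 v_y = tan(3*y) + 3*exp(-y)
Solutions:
 v(y) = C1 + log(tan(3*y)^2 + 1)/6 - 3*exp(-y)


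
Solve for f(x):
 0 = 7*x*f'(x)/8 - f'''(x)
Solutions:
 f(x) = C1 + Integral(C2*airyai(7^(1/3)*x/2) + C3*airybi(7^(1/3)*x/2), x)


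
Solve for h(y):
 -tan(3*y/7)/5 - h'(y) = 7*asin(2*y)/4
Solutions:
 h(y) = C1 - 7*y*asin(2*y)/4 - 7*sqrt(1 - 4*y^2)/8 + 7*log(cos(3*y/7))/15


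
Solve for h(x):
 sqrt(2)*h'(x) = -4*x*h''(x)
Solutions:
 h(x) = C1 + C2*x^(1 - sqrt(2)/4)


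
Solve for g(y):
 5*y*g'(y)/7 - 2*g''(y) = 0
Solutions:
 g(y) = C1 + C2*erfi(sqrt(35)*y/14)


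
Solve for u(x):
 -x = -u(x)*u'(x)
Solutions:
 u(x) = -sqrt(C1 + x^2)
 u(x) = sqrt(C1 + x^2)


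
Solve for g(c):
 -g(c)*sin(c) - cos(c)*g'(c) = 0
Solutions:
 g(c) = C1*cos(c)


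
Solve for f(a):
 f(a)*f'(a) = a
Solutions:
 f(a) = -sqrt(C1 + a^2)
 f(a) = sqrt(C1 + a^2)


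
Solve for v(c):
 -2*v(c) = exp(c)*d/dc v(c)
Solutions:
 v(c) = C1*exp(2*exp(-c))


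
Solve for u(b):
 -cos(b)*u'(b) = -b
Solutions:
 u(b) = C1 + Integral(b/cos(b), b)


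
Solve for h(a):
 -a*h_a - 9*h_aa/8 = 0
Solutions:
 h(a) = C1 + C2*erf(2*a/3)


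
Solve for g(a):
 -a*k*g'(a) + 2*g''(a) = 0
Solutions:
 g(a) = Piecewise((-sqrt(pi)*C1*erf(a*sqrt(-k)/2)/sqrt(-k) - C2, (k > 0) | (k < 0)), (-C1*a - C2, True))


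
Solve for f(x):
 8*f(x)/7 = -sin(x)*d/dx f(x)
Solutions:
 f(x) = C1*(cos(x) + 1)^(4/7)/(cos(x) - 1)^(4/7)


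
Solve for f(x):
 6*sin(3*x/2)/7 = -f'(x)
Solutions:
 f(x) = C1 + 4*cos(3*x/2)/7


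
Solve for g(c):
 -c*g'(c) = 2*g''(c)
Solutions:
 g(c) = C1 + C2*erf(c/2)


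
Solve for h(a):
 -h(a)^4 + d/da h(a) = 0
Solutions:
 h(a) = (-1/(C1 + 3*a))^(1/3)
 h(a) = (-1/(C1 + a))^(1/3)*(-3^(2/3) - 3*3^(1/6)*I)/6
 h(a) = (-1/(C1 + a))^(1/3)*(-3^(2/3) + 3*3^(1/6)*I)/6


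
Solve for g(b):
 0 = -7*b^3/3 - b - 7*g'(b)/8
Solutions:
 g(b) = C1 - 2*b^4/3 - 4*b^2/7


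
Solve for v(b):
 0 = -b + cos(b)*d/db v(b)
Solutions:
 v(b) = C1 + Integral(b/cos(b), b)


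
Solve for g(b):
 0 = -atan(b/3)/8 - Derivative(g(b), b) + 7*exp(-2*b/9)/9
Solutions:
 g(b) = C1 - b*atan(b/3)/8 + 3*log(b^2 + 9)/16 - 7*exp(-2*b/9)/2


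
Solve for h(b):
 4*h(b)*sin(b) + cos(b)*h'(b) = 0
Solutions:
 h(b) = C1*cos(b)^4


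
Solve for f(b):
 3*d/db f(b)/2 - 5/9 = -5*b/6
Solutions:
 f(b) = C1 - 5*b^2/18 + 10*b/27


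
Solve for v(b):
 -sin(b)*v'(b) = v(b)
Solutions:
 v(b) = C1*sqrt(cos(b) + 1)/sqrt(cos(b) - 1)


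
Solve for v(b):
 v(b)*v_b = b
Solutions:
 v(b) = -sqrt(C1 + b^2)
 v(b) = sqrt(C1 + b^2)


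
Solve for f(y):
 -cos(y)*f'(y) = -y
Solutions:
 f(y) = C1 + Integral(y/cos(y), y)


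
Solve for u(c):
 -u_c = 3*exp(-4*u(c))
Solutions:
 u(c) = log(-I*(C1 - 12*c)^(1/4))
 u(c) = log(I*(C1 - 12*c)^(1/4))
 u(c) = log(-(C1 - 12*c)^(1/4))
 u(c) = log(C1 - 12*c)/4


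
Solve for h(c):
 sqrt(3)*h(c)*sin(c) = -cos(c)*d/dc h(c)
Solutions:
 h(c) = C1*cos(c)^(sqrt(3))


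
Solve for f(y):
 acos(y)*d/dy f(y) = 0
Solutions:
 f(y) = C1


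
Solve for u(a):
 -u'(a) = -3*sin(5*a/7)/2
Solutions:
 u(a) = C1 - 21*cos(5*a/7)/10


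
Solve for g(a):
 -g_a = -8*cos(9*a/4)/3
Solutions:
 g(a) = C1 + 32*sin(9*a/4)/27


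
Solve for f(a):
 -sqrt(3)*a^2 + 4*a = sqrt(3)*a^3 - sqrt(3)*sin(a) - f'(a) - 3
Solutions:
 f(a) = C1 + sqrt(3)*a^4/4 + sqrt(3)*a^3/3 - 2*a^2 - 3*a + sqrt(3)*cos(a)


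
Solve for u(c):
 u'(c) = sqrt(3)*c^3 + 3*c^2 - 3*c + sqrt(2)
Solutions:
 u(c) = C1 + sqrt(3)*c^4/4 + c^3 - 3*c^2/2 + sqrt(2)*c


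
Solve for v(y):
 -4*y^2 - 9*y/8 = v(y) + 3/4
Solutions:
 v(y) = -4*y^2 - 9*y/8 - 3/4


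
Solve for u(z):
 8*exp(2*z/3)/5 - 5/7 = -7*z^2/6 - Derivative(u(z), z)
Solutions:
 u(z) = C1 - 7*z^3/18 + 5*z/7 - 12*exp(2*z/3)/5


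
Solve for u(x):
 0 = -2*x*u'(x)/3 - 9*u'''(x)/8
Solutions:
 u(x) = C1 + Integral(C2*airyai(-2*2^(1/3)*x/3) + C3*airybi(-2*2^(1/3)*x/3), x)


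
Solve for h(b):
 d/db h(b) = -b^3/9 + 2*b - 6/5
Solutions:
 h(b) = C1 - b^4/36 + b^2 - 6*b/5


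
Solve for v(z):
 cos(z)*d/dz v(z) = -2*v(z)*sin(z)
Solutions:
 v(z) = C1*cos(z)^2


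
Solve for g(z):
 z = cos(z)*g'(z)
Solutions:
 g(z) = C1 + Integral(z/cos(z), z)


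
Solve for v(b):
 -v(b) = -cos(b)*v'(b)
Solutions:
 v(b) = C1*sqrt(sin(b) + 1)/sqrt(sin(b) - 1)


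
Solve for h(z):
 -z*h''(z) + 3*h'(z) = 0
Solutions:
 h(z) = C1 + C2*z^4


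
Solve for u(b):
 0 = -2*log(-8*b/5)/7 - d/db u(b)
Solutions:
 u(b) = C1 - 2*b*log(-b)/7 + 2*b*(-3*log(2) + 1 + log(5))/7


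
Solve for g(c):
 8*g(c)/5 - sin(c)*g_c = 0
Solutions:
 g(c) = C1*(cos(c) - 1)^(4/5)/(cos(c) + 1)^(4/5)


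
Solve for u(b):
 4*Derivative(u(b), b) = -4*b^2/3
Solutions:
 u(b) = C1 - b^3/9


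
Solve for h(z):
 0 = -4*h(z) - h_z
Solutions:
 h(z) = C1*exp(-4*z)


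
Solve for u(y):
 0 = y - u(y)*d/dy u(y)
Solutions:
 u(y) = -sqrt(C1 + y^2)
 u(y) = sqrt(C1 + y^2)


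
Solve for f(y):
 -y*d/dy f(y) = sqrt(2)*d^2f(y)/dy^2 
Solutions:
 f(y) = C1 + C2*erf(2^(1/4)*y/2)


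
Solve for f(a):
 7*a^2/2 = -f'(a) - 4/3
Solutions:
 f(a) = C1 - 7*a^3/6 - 4*a/3


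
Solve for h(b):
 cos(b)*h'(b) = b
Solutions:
 h(b) = C1 + Integral(b/cos(b), b)


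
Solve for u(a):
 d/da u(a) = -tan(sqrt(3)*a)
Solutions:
 u(a) = C1 + sqrt(3)*log(cos(sqrt(3)*a))/3


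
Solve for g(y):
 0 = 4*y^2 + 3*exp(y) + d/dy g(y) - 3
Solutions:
 g(y) = C1 - 4*y^3/3 + 3*y - 3*exp(y)


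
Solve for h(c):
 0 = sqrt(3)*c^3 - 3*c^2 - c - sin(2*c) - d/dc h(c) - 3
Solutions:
 h(c) = C1 + sqrt(3)*c^4/4 - c^3 - c^2/2 - 3*c + cos(2*c)/2


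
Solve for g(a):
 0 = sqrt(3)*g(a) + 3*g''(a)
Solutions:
 g(a) = C1*sin(3^(3/4)*a/3) + C2*cos(3^(3/4)*a/3)


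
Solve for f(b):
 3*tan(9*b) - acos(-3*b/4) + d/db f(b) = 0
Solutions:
 f(b) = C1 + b*acos(-3*b/4) + sqrt(16 - 9*b^2)/3 + log(cos(9*b))/3


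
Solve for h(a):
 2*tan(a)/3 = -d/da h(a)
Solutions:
 h(a) = C1 + 2*log(cos(a))/3


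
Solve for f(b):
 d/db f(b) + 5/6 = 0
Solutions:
 f(b) = C1 - 5*b/6


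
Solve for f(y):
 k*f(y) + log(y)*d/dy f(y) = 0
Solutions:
 f(y) = C1*exp(-k*li(y))


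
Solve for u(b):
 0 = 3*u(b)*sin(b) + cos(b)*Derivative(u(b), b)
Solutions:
 u(b) = C1*cos(b)^3


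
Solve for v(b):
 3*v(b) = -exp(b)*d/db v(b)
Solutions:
 v(b) = C1*exp(3*exp(-b))


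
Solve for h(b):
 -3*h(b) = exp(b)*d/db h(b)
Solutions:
 h(b) = C1*exp(3*exp(-b))


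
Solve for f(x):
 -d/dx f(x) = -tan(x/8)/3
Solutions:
 f(x) = C1 - 8*log(cos(x/8))/3


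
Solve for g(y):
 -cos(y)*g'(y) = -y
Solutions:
 g(y) = C1 + Integral(y/cos(y), y)


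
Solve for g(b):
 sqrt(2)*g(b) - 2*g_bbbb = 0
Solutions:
 g(b) = C1*exp(-2^(7/8)*b/2) + C2*exp(2^(7/8)*b/2) + C3*sin(2^(7/8)*b/2) + C4*cos(2^(7/8)*b/2)


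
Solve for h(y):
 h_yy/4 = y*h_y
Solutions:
 h(y) = C1 + C2*erfi(sqrt(2)*y)


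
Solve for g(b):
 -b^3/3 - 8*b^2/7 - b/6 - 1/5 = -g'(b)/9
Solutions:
 g(b) = C1 + 3*b^4/4 + 24*b^3/7 + 3*b^2/4 + 9*b/5


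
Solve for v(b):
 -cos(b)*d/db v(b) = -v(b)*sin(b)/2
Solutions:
 v(b) = C1/sqrt(cos(b))


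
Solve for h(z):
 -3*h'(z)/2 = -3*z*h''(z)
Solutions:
 h(z) = C1 + C2*z^(3/2)


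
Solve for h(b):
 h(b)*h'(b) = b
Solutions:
 h(b) = -sqrt(C1 + b^2)
 h(b) = sqrt(C1 + b^2)


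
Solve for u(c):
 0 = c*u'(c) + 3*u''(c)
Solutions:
 u(c) = C1 + C2*erf(sqrt(6)*c/6)


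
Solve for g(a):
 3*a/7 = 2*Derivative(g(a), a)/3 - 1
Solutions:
 g(a) = C1 + 9*a^2/28 + 3*a/2


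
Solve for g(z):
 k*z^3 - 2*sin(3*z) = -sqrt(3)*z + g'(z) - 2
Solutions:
 g(z) = C1 + k*z^4/4 + sqrt(3)*z^2/2 + 2*z + 2*cos(3*z)/3


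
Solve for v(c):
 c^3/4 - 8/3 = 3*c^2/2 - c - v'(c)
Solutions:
 v(c) = C1 - c^4/16 + c^3/2 - c^2/2 + 8*c/3


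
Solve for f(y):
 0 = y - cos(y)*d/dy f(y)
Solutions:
 f(y) = C1 + Integral(y/cos(y), y)


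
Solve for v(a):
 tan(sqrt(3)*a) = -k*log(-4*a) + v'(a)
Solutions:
 v(a) = C1 + a*k*(log(-a) - 1) + 2*a*k*log(2) - sqrt(3)*log(cos(sqrt(3)*a))/3


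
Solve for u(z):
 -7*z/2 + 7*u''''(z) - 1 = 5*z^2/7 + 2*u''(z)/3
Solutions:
 u(z) = C1 + C2*z + C3*exp(-sqrt(42)*z/21) + C4*exp(sqrt(42)*z/21) - 5*z^4/56 - 7*z^3/8 - 12*z^2


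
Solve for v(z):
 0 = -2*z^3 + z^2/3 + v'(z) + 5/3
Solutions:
 v(z) = C1 + z^4/2 - z^3/9 - 5*z/3


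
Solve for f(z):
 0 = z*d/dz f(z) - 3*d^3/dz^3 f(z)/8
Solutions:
 f(z) = C1 + Integral(C2*airyai(2*3^(2/3)*z/3) + C3*airybi(2*3^(2/3)*z/3), z)


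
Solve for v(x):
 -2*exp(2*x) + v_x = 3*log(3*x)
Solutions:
 v(x) = C1 + 3*x*log(x) + 3*x*(-1 + log(3)) + exp(2*x)


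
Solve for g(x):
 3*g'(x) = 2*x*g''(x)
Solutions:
 g(x) = C1 + C2*x^(5/2)


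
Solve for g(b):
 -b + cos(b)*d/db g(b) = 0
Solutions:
 g(b) = C1 + Integral(b/cos(b), b)


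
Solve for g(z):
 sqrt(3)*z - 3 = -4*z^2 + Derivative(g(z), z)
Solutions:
 g(z) = C1 + 4*z^3/3 + sqrt(3)*z^2/2 - 3*z


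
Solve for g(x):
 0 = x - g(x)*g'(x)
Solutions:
 g(x) = -sqrt(C1 + x^2)
 g(x) = sqrt(C1 + x^2)


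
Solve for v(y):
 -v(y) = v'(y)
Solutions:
 v(y) = C1*exp(-y)


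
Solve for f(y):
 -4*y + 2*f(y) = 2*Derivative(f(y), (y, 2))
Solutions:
 f(y) = C1*exp(-y) + C2*exp(y) + 2*y


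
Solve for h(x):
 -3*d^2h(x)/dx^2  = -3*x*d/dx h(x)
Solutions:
 h(x) = C1 + C2*erfi(sqrt(2)*x/2)


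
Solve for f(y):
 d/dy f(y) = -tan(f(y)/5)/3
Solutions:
 f(y) = -5*asin(C1*exp(-y/15)) + 5*pi
 f(y) = 5*asin(C1*exp(-y/15))


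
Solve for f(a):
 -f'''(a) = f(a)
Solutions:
 f(a) = C3*exp(-a) + (C1*sin(sqrt(3)*a/2) + C2*cos(sqrt(3)*a/2))*exp(a/2)


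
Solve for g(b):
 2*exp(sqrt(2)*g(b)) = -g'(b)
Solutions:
 g(b) = sqrt(2)*(2*log(1/(C1 + 2*b)) - log(2))/4


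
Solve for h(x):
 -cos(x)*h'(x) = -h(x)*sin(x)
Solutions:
 h(x) = C1/cos(x)


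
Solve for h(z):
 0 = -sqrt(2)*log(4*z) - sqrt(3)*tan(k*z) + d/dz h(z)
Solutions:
 h(z) = C1 + sqrt(2)*z*(log(z) - 1) + 2*sqrt(2)*z*log(2) + sqrt(3)*Piecewise((-log(cos(k*z))/k, Ne(k, 0)), (0, True))


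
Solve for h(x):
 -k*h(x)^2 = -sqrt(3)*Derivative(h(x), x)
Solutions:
 h(x) = -3/(C1 + sqrt(3)*k*x)


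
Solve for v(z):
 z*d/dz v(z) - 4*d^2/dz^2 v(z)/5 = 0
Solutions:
 v(z) = C1 + C2*erfi(sqrt(10)*z/4)


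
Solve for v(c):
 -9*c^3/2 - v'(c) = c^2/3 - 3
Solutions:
 v(c) = C1 - 9*c^4/8 - c^3/9 + 3*c


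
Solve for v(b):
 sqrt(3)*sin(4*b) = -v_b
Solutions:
 v(b) = C1 + sqrt(3)*cos(4*b)/4


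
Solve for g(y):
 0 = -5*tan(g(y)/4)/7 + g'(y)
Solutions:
 g(y) = -4*asin(C1*exp(5*y/28)) + 4*pi
 g(y) = 4*asin(C1*exp(5*y/28))


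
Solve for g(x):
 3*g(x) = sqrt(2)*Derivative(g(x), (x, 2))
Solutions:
 g(x) = C1*exp(-2^(3/4)*sqrt(3)*x/2) + C2*exp(2^(3/4)*sqrt(3)*x/2)


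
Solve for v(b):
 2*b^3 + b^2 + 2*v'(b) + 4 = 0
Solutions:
 v(b) = C1 - b^4/4 - b^3/6 - 2*b


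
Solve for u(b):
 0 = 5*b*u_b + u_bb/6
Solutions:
 u(b) = C1 + C2*erf(sqrt(15)*b)


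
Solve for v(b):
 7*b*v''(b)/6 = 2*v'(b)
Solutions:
 v(b) = C1 + C2*b^(19/7)


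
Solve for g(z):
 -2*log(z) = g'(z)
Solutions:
 g(z) = C1 - 2*z*log(z) + 2*z


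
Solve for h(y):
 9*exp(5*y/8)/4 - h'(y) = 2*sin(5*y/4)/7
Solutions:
 h(y) = C1 + 18*exp(5*y/8)/5 + 8*cos(5*y/4)/35


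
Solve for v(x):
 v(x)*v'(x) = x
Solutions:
 v(x) = -sqrt(C1 + x^2)
 v(x) = sqrt(C1 + x^2)


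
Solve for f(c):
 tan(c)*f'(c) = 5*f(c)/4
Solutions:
 f(c) = C1*sin(c)^(5/4)


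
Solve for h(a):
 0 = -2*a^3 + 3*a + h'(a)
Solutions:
 h(a) = C1 + a^4/2 - 3*a^2/2


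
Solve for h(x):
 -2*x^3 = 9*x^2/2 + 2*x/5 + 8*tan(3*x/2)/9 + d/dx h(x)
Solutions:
 h(x) = C1 - x^4/2 - 3*x^3/2 - x^2/5 + 16*log(cos(3*x/2))/27


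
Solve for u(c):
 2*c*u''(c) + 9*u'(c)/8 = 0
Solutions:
 u(c) = C1 + C2*c^(7/16)


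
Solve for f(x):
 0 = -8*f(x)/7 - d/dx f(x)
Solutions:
 f(x) = C1*exp(-8*x/7)


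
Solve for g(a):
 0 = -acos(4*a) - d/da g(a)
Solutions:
 g(a) = C1 - a*acos(4*a) + sqrt(1 - 16*a^2)/4


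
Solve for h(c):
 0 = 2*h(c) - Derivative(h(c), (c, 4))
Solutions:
 h(c) = C1*exp(-2^(1/4)*c) + C2*exp(2^(1/4)*c) + C3*sin(2^(1/4)*c) + C4*cos(2^(1/4)*c)


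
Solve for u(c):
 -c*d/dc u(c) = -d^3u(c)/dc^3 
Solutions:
 u(c) = C1 + Integral(C2*airyai(c) + C3*airybi(c), c)


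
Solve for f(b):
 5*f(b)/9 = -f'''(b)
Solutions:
 f(b) = C3*exp(-15^(1/3)*b/3) + (C1*sin(3^(5/6)*5^(1/3)*b/6) + C2*cos(3^(5/6)*5^(1/3)*b/6))*exp(15^(1/3)*b/6)


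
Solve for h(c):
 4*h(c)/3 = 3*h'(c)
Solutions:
 h(c) = C1*exp(4*c/9)


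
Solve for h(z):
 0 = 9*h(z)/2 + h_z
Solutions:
 h(z) = C1*exp(-9*z/2)


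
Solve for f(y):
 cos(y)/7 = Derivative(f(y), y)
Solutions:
 f(y) = C1 + sin(y)/7


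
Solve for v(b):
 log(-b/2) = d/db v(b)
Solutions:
 v(b) = C1 + b*log(-b) + b*(-1 - log(2))


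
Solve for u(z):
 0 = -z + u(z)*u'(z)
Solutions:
 u(z) = -sqrt(C1 + z^2)
 u(z) = sqrt(C1 + z^2)


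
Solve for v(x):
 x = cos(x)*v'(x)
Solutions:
 v(x) = C1 + Integral(x/cos(x), x)


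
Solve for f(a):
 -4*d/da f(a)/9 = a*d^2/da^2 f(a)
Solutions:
 f(a) = C1 + C2*a^(5/9)


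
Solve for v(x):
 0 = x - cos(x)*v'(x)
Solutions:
 v(x) = C1 + Integral(x/cos(x), x)


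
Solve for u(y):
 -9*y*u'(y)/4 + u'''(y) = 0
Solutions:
 u(y) = C1 + Integral(C2*airyai(2^(1/3)*3^(2/3)*y/2) + C3*airybi(2^(1/3)*3^(2/3)*y/2), y)


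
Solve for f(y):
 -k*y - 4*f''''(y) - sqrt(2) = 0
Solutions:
 f(y) = C1 + C2*y + C3*y^2 + C4*y^3 - k*y^5/480 - sqrt(2)*y^4/96


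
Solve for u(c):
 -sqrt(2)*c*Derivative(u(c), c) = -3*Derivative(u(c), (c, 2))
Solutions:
 u(c) = C1 + C2*erfi(2^(3/4)*sqrt(3)*c/6)


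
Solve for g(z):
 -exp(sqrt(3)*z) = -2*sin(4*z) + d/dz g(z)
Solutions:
 g(z) = C1 - sqrt(3)*exp(sqrt(3)*z)/3 - cos(4*z)/2


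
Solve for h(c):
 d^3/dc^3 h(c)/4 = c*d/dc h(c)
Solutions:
 h(c) = C1 + Integral(C2*airyai(2^(2/3)*c) + C3*airybi(2^(2/3)*c), c)


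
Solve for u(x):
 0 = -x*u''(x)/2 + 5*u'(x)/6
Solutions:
 u(x) = C1 + C2*x^(8/3)


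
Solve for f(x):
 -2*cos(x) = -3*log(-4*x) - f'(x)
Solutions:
 f(x) = C1 - 3*x*log(-x) - 6*x*log(2) + 3*x + 2*sin(x)


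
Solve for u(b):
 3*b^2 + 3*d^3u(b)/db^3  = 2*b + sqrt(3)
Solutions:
 u(b) = C1 + C2*b + C3*b^2 - b^5/60 + b^4/36 + sqrt(3)*b^3/18


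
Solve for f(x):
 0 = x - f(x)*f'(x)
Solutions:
 f(x) = -sqrt(C1 + x^2)
 f(x) = sqrt(C1 + x^2)


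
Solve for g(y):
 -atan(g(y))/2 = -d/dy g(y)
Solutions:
 Integral(1/atan(_y), (_y, g(y))) = C1 + y/2


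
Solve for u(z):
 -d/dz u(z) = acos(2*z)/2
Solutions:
 u(z) = C1 - z*acos(2*z)/2 + sqrt(1 - 4*z^2)/4


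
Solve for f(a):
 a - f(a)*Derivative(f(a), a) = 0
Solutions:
 f(a) = -sqrt(C1 + a^2)
 f(a) = sqrt(C1 + a^2)


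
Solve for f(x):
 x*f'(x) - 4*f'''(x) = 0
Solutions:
 f(x) = C1 + Integral(C2*airyai(2^(1/3)*x/2) + C3*airybi(2^(1/3)*x/2), x)


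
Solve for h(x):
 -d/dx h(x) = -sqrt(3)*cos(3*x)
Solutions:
 h(x) = C1 + sqrt(3)*sin(3*x)/3


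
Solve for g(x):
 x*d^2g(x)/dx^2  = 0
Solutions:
 g(x) = C1 + C2*x


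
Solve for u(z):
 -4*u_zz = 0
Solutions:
 u(z) = C1 + C2*z


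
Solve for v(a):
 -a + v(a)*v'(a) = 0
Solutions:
 v(a) = -sqrt(C1 + a^2)
 v(a) = sqrt(C1 + a^2)


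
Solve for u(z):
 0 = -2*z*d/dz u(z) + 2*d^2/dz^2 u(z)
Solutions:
 u(z) = C1 + C2*erfi(sqrt(2)*z/2)


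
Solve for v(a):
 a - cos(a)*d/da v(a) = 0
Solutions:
 v(a) = C1 + Integral(a/cos(a), a)


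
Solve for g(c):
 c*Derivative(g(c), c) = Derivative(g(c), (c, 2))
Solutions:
 g(c) = C1 + C2*erfi(sqrt(2)*c/2)


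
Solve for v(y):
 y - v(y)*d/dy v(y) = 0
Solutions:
 v(y) = -sqrt(C1 + y^2)
 v(y) = sqrt(C1 + y^2)


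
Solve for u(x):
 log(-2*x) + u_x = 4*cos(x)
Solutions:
 u(x) = C1 - x*log(-x) - x*log(2) + x + 4*sin(x)


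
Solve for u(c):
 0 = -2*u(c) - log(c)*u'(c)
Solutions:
 u(c) = C1*exp(-2*li(c))


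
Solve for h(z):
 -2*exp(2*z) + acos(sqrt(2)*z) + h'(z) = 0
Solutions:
 h(z) = C1 - z*acos(sqrt(2)*z) + sqrt(2)*sqrt(1 - 2*z^2)/2 + exp(2*z)


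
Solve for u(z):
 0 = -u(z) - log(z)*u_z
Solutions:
 u(z) = C1*exp(-li(z))


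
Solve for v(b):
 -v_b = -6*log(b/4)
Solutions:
 v(b) = C1 + 6*b*log(b) - b*log(4096) - 6*b


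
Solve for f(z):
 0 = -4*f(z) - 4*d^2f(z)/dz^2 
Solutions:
 f(z) = C1*sin(z) + C2*cos(z)


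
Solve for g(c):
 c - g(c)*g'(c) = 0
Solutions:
 g(c) = -sqrt(C1 + c^2)
 g(c) = sqrt(C1 + c^2)


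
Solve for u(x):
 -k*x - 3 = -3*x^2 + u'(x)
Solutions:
 u(x) = C1 - k*x^2/2 + x^3 - 3*x


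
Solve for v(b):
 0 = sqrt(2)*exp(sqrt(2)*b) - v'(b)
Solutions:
 v(b) = C1 + exp(sqrt(2)*b)


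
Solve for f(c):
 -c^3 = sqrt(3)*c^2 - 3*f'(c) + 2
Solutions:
 f(c) = C1 + c^4/12 + sqrt(3)*c^3/9 + 2*c/3


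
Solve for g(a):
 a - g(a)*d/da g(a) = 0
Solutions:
 g(a) = -sqrt(C1 + a^2)
 g(a) = sqrt(C1 + a^2)


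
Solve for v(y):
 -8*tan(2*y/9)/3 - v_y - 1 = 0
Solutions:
 v(y) = C1 - y + 12*log(cos(2*y/9))


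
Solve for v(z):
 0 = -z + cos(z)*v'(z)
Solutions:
 v(z) = C1 + Integral(z/cos(z), z)


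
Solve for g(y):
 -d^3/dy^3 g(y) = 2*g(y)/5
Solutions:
 g(y) = C3*exp(-2^(1/3)*5^(2/3)*y/5) + (C1*sin(2^(1/3)*sqrt(3)*5^(2/3)*y/10) + C2*cos(2^(1/3)*sqrt(3)*5^(2/3)*y/10))*exp(2^(1/3)*5^(2/3)*y/10)


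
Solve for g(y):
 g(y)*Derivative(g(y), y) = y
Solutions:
 g(y) = -sqrt(C1 + y^2)
 g(y) = sqrt(C1 + y^2)


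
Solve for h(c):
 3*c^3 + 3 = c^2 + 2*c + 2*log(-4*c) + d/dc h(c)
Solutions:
 h(c) = C1 + 3*c^4/4 - c^3/3 - c^2 - 2*c*log(-c) + c*(5 - 4*log(2))


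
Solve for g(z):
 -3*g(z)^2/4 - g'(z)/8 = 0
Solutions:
 g(z) = 1/(C1 + 6*z)


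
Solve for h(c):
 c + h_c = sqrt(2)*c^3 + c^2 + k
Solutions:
 h(c) = C1 + sqrt(2)*c^4/4 + c^3/3 - c^2/2 + c*k


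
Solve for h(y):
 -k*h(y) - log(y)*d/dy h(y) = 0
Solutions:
 h(y) = C1*exp(-k*li(y))
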